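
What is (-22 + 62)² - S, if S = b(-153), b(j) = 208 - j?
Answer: 1239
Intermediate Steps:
S = 361 (S = 208 - 1*(-153) = 208 + 153 = 361)
(-22 + 62)² - S = (-22 + 62)² - 1*361 = 40² - 361 = 1600 - 361 = 1239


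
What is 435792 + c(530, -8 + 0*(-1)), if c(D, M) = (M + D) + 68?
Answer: 436382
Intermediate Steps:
c(D, M) = 68 + D + M (c(D, M) = (D + M) + 68 = 68 + D + M)
435792 + c(530, -8 + 0*(-1)) = 435792 + (68 + 530 + (-8 + 0*(-1))) = 435792 + (68 + 530 + (-8 + 0)) = 435792 + (68 + 530 - 8) = 435792 + 590 = 436382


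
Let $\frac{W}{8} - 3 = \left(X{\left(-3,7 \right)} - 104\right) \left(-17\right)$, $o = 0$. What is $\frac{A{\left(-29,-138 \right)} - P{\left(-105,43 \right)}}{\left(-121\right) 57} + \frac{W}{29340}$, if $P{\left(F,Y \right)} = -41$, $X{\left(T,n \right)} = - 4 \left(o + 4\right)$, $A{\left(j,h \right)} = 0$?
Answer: $\frac{3097823}{5621055} \approx 0.55111$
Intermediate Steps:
$X{\left(T,n \right)} = -16$ ($X{\left(T,n \right)} = - 4 \left(0 + 4\right) = \left(-4\right) 4 = -16$)
$W = 16344$ ($W = 24 + 8 \left(-16 - 104\right) \left(-17\right) = 24 + 8 \left(\left(-120\right) \left(-17\right)\right) = 24 + 8 \cdot 2040 = 24 + 16320 = 16344$)
$\frac{A{\left(-29,-138 \right)} - P{\left(-105,43 \right)}}{\left(-121\right) 57} + \frac{W}{29340} = \frac{0 - -41}{\left(-121\right) 57} + \frac{16344}{29340} = \frac{0 + 41}{-6897} + 16344 \cdot \frac{1}{29340} = 41 \left(- \frac{1}{6897}\right) + \frac{454}{815} = - \frac{41}{6897} + \frac{454}{815} = \frac{3097823}{5621055}$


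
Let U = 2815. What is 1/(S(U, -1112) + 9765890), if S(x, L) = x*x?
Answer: 1/17690115 ≈ 5.6529e-8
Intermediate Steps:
S(x, L) = x²
1/(S(U, -1112) + 9765890) = 1/(2815² + 9765890) = 1/(7924225 + 9765890) = 1/17690115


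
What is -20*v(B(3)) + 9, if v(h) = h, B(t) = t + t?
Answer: -111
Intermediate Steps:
B(t) = 2*t
-20*v(B(3)) + 9 = -40*3 + 9 = -20*6 + 9 = -120 + 9 = -111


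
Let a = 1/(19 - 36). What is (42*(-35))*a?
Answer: 1470/17 ≈ 86.471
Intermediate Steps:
a = -1/17 (a = 1/(-17) = -1/17 ≈ -0.058824)
(42*(-35))*a = (42*(-35))*(-1/17) = -1470*(-1/17) = 1470/17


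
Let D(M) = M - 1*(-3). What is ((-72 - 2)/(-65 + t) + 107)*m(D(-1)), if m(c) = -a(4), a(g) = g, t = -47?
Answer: -6029/14 ≈ -430.64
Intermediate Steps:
D(M) = 3 + M (D(M) = M + 3 = 3 + M)
m(c) = -4 (m(c) = -1*4 = -4)
((-72 - 2)/(-65 + t) + 107)*m(D(-1)) = ((-72 - 2)/(-65 - 47) + 107)*(-4) = (-74/(-112) + 107)*(-4) = (-74*(-1/112) + 107)*(-4) = (37/56 + 107)*(-4) = (6029/56)*(-4) = -6029/14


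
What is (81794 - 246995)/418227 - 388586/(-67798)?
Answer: 25219476604/4725825691 ≈ 5.3365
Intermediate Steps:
(81794 - 246995)/418227 - 388586/(-67798) = -165201*1/418227 - 388586*(-1/67798) = -55067/139409 + 194293/33899 = 25219476604/4725825691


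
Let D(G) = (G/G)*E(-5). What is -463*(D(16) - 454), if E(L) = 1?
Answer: 209739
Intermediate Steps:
D(G) = 1 (D(G) = (G/G)*1 = 1*1 = 1)
-463*(D(16) - 454) = -463*(1 - 454) = -463*(-453) = 209739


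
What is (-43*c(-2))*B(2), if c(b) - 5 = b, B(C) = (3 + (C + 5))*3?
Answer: -3870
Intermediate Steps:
B(C) = 24 + 3*C (B(C) = (3 + (5 + C))*3 = (8 + C)*3 = 24 + 3*C)
c(b) = 5 + b
(-43*c(-2))*B(2) = (-43*(5 - 2))*(24 + 3*2) = (-43*3)*(24 + 6) = -129*30 = -3870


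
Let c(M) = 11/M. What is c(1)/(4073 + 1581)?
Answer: 1/514 ≈ 0.0019455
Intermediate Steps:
c(1)/(4073 + 1581) = (11/1)/(4073 + 1581) = (11*1)/5654 = (1/5654)*11 = 1/514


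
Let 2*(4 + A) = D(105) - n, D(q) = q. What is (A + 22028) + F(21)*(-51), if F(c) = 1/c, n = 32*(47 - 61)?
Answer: 312173/14 ≈ 22298.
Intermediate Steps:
n = -448 (n = 32*(-14) = -448)
A = 545/2 (A = -4 + (105 - 1*(-448))/2 = -4 + (105 + 448)/2 = -4 + (½)*553 = -4 + 553/2 = 545/2 ≈ 272.50)
(A + 22028) + F(21)*(-51) = (545/2 + 22028) - 51/21 = 44601/2 + (1/21)*(-51) = 44601/2 - 17/7 = 312173/14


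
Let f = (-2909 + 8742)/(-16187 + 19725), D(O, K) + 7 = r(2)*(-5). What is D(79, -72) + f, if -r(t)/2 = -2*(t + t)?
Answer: -301973/3538 ≈ -85.351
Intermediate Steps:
r(t) = 8*t (r(t) = -(-4)*(t + t) = -(-4)*2*t = -(-8)*t = 8*t)
D(O, K) = -87 (D(O, K) = -7 + (8*2)*(-5) = -7 + 16*(-5) = -7 - 80 = -87)
f = 5833/3538 ≈ 1.6487
D(79, -72) + f = -87 + 5833/3538 = -301973/3538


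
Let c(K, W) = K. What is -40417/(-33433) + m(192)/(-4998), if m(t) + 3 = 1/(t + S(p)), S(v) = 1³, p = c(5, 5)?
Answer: 1147239068/948527643 ≈ 1.2095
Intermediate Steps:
p = 5
S(v) = 1
m(t) = -3 + 1/(1 + t) (m(t) = -3 + 1/(t + 1) = -3 + 1/(1 + t))
-40417/(-33433) + m(192)/(-4998) = -40417/(-33433) + ((-2 - 3*192)/(1 + 192))/(-4998) = -40417*(-1/33433) + ((-2 - 576)/193)*(-1/4998) = 40417/33433 + ((1/193)*(-578))*(-1/4998) = 40417/33433 - 578/193*(-1/4998) = 40417/33433 + 17/28371 = 1147239068/948527643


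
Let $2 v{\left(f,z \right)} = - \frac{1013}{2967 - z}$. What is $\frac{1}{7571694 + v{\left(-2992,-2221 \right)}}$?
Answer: $\frac{10376}{78563895931} \approx 1.3207 \cdot 10^{-7}$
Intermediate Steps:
$v{\left(f,z \right)} = - \frac{1013}{2 \left(2967 - z\right)}$ ($v{\left(f,z \right)} = \frac{\left(-1013\right) \frac{1}{2967 - z}}{2} = - \frac{1013}{2 \left(2967 - z\right)}$)
$\frac{1}{7571694 + v{\left(-2992,-2221 \right)}} = \frac{1}{7571694 + \frac{1013}{2 \left(-2967 - 2221\right)}} = \frac{1}{7571694 + \frac{1013}{2 \left(-5188\right)}} = \frac{1}{7571694 + \frac{1013}{2} \left(- \frac{1}{5188}\right)} = \frac{1}{7571694 - \frac{1013}{10376}} = \frac{1}{\frac{78563895931}{10376}} = \frac{10376}{78563895931}$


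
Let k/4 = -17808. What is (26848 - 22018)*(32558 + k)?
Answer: -186795420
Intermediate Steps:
k = -71232 (k = 4*(-17808) = -71232)
(26848 - 22018)*(32558 + k) = (26848 - 22018)*(32558 - 71232) = 4830*(-38674) = -186795420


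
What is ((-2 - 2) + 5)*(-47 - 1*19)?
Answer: -66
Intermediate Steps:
((-2 - 2) + 5)*(-47 - 1*19) = (-4 + 5)*(-47 - 19) = 1*(-66) = -66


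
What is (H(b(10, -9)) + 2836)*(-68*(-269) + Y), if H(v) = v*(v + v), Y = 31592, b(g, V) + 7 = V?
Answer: 167011632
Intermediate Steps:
b(g, V) = -7 + V
H(v) = 2*v² (H(v) = v*(2*v) = 2*v²)
(H(b(10, -9)) + 2836)*(-68*(-269) + Y) = (2*(-7 - 9)² + 2836)*(-68*(-269) + 31592) = (2*(-16)² + 2836)*(18292 + 31592) = (2*256 + 2836)*49884 = (512 + 2836)*49884 = 3348*49884 = 167011632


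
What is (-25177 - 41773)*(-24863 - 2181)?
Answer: 1810595800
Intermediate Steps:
(-25177 - 41773)*(-24863 - 2181) = -66950*(-27044) = 1810595800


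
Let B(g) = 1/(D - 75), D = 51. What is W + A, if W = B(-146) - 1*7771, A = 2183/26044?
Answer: -1214320957/156264 ≈ -7771.0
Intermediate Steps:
B(g) = -1/24 (B(g) = 1/(51 - 75) = 1/(-24) = -1/24)
A = 2183/26044 (A = 2183*(1/26044) = 2183/26044 ≈ 0.083820)
W = -186505/24 (W = -1/24 - 1*7771 = -1/24 - 7771 = -186505/24 ≈ -7771.0)
W + A = -186505/24 + 2183/26044 = -1214320957/156264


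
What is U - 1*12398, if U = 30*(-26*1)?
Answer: -13178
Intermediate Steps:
U = -780 (U = 30*(-26) = -780)
U - 1*12398 = -780 - 1*12398 = -780 - 12398 = -13178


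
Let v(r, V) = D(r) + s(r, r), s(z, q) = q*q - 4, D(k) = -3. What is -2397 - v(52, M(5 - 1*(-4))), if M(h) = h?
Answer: -5094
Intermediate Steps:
s(z, q) = -4 + q**2 (s(z, q) = q**2 - 4 = -4 + q**2)
v(r, V) = -7 + r**2 (v(r, V) = -3 + (-4 + r**2) = -7 + r**2)
-2397 - v(52, M(5 - 1*(-4))) = -2397 - (-7 + 52**2) = -2397 - (-7 + 2704) = -2397 - 1*2697 = -2397 - 2697 = -5094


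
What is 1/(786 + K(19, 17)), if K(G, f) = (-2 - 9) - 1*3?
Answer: 1/772 ≈ 0.0012953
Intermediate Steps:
K(G, f) = -14 (K(G, f) = -11 - 3 = -14)
1/(786 + K(19, 17)) = 1/(786 - 14) = 1/772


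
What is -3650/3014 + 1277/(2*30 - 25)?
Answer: 1860564/52745 ≈ 35.275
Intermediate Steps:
-3650/3014 + 1277/(2*30 - 25) = -3650*1/3014 + 1277/(60 - 25) = -1825/1507 + 1277/35 = 1860564/52745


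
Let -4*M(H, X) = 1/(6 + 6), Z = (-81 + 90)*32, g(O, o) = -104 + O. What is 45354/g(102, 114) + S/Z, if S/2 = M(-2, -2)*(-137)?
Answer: -156743287/6912 ≈ -22677.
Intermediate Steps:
Z = 288 (Z = 9*32 = 288)
M(H, X) = -1/48 (M(H, X) = -1/(4*(6 + 6)) = -1/4/12 = -1/4*1/12 = -1/48)
S = 137/24 (S = 2*(-1/48*(-137)) = 2*(137/48) = 137/24 ≈ 5.7083)
45354/g(102, 114) + S/Z = 45354/(-104 + 102) + (137/24)/288 = 45354/(-2) + (137/24)*(1/288) = 45354*(-1/2) + 137/6912 = -22677 + 137/6912 = -156743287/6912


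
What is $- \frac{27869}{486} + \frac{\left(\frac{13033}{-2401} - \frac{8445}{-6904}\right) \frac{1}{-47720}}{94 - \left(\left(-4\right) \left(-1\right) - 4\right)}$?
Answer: $- \frac{1036126101083848799}{18068724868440960} \approx -57.344$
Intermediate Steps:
$- \frac{27869}{486} + \frac{\left(\frac{13033}{-2401} - \frac{8445}{-6904}\right) \frac{1}{-47720}}{94 - \left(\left(-4\right) \left(-1\right) - 4\right)} = \left(-27869\right) \frac{1}{486} + \frac{\left(13033 \left(- \frac{1}{2401}\right) - - \frac{8445}{6904}\right) \left(- \frac{1}{47720}\right)}{94 - \left(4 - 4\right)} = - \frac{27869}{486} + \frac{\left(- \frac{13033}{2401} + \frac{8445}{6904}\right) \left(- \frac{1}{47720}\right)}{94 - 0} = - \frac{27869}{486} + \frac{\left(- \frac{69703387}{16576504}\right) \left(- \frac{1}{47720}\right)}{94 + 0} = - \frac{27869}{486} + \frac{69703387}{791030770880 \cdot 94} = - \frac{27869}{486} + \frac{69703387}{791030770880} \cdot \frac{1}{94} = - \frac{27869}{486} + \frac{69703387}{74356892462720} = - \frac{1036126101083848799}{18068724868440960}$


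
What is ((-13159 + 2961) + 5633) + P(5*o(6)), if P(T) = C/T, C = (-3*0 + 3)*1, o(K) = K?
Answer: -45649/10 ≈ -4564.9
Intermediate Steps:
C = 3 (C = (0 + 3)*1 = 3*1 = 3)
P(T) = 3/T
((-13159 + 2961) + 5633) + P(5*o(6)) = ((-13159 + 2961) + 5633) + 3/((5*6)) = (-10198 + 5633) + 3/30 = -4565 + 3*(1/30) = -4565 + 1/10 = -45649/10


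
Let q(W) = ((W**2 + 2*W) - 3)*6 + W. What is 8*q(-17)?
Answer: 11960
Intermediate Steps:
q(W) = -18 + 6*W**2 + 13*W (q(W) = (-3 + W**2 + 2*W)*6 + W = (-18 + 6*W**2 + 12*W) + W = -18 + 6*W**2 + 13*W)
8*q(-17) = 8*(-18 + 6*(-17)**2 + 13*(-17)) = 8*(-18 + 6*289 - 221) = 8*(-18 + 1734 - 221) = 8*1495 = 11960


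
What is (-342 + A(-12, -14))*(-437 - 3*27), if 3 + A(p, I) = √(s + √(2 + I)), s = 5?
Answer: 178710 - 518*√(5 + 2*I*√3) ≈ 1.7749e+5 - 381.14*I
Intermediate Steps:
A(p, I) = -3 + √(5 + √(2 + I))
(-342 + A(-12, -14))*(-437 - 3*27) = (-342 + (-3 + √(5 + √(2 - 14))))*(-437 - 3*27) = (-342 + (-3 + √(5 + √(-12))))*(-437 - 81) = (-342 + (-3 + √(5 + 2*I*√3)))*(-518) = (-345 + √(5 + 2*I*√3))*(-518) = 178710 - 518*√(5 + 2*I*√3)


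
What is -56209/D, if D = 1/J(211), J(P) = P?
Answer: -11860099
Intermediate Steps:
D = 1/211 ≈ 0.0047393
-56209/D = -56209/1/211 = -56209*211 = -11860099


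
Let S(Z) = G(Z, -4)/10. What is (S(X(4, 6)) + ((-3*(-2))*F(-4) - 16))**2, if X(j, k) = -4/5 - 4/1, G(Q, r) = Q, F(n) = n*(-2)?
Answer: 620944/625 ≈ 993.51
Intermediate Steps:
F(n) = -2*n
X(j, k) = -24/5 (X(j, k) = -4*1/5 - 4*1 = -4/5 - 4 = -24/5)
S(Z) = Z/10
(S(X(4, 6)) + ((-3*(-2))*F(-4) - 16))**2 = ((1/10)*(-24/5) + ((-3*(-2))*(-2*(-4)) - 16))**2 = (-12/25 + (6*8 - 16))**2 = (-12/25 + (48 - 16))**2 = (-12/25 + 32)**2 = (788/25)**2 = 620944/625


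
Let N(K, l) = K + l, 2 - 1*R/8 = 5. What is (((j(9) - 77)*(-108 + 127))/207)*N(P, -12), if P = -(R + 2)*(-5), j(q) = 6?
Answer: 164578/207 ≈ 795.06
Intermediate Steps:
R = -24 (R = 16 - 8*5 = 16 - 40 = -24)
P = -110 (P = -(-24 + 2)*(-5) = -(-22)*(-5) = -1*110 = -110)
(((j(9) - 77)*(-108 + 127))/207)*N(P, -12) = (((6 - 77)*(-108 + 127))/207)*(-110 - 12) = (-71*19*(1/207))*(-122) = -1349*1/207*(-122) = -1349/207*(-122) = 164578/207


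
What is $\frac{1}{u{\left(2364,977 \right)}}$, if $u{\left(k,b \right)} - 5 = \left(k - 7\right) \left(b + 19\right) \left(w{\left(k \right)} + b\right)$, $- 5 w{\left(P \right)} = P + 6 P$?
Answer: $- \frac{5}{27379732211} \approx -1.8262 \cdot 10^{-10}$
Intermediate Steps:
$w{\left(P \right)} = - \frac{7 P}{5}$ ($w{\left(P \right)} = - \frac{P + 6 P}{5} = - \frac{7 P}{5}$)
$u{\left(k,b \right)} = 5 + \left(-7 + k\right) \left(19 + b\right) \left(b - \frac{7 k}{5}\right)$ ($u{\left(k,b \right)} = 5 + \left(k - 7\right) \left(b + 19\right) \left(- \frac{7 k}{5} + b\right) = 5 + \left(-7 + k\right) \left(19 + b\right) \left(b - \frac{7 k}{5}\right)$)
$\frac{1}{u{\left(2364,977 \right)}} = \frac{1}{5 - 129941 - 7 \cdot 977^{2} - \frac{133 \cdot 2364^{2}}{5} + \frac{931}{5} \cdot 2364 + 2364 \cdot 977^{2} - \frac{6839 \cdot 2364^{2}}{5} + \frac{144}{5} \cdot 977 \cdot 2364} = \frac{1}{5 - 129941 - 6681703 - \frac{743269968}{5} + \frac{2200884}{5} + 2364 \cdot 954529 - \frac{6839}{5} \cdot 5588496 + \frac{332586432}{5}} = \frac{1}{5 - 129941 - 6681703 - \frac{743269968}{5} + \frac{2200884}{5} + 2256506556 - \frac{38219724144}{5} + \frac{332586432}{5}} = \frac{1}{- \frac{27379732211}{5}} = - \frac{5}{27379732211}$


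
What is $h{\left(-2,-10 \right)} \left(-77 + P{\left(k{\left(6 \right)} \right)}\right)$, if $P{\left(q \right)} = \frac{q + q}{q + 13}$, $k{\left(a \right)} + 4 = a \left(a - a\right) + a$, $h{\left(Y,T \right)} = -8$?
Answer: $\frac{9208}{15} \approx 613.87$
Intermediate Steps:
$k{\left(a \right)} = -4 + a$ ($k{\left(a \right)} = -4 + \left(a \left(a - a\right) + a\right) = -4 + \left(a 0 + a\right) = -4 + \left(0 + a\right) = -4 + a$)
$P{\left(q \right)} = \frac{2 q}{13 + q}$
$h{\left(-2,-10 \right)} \left(-77 + P{\left(k{\left(6 \right)} \right)}\right) = - 8 \left(-77 + \frac{2 \left(-4 + 6\right)}{13 + \left(-4 + 6\right)}\right) = - 8 \left(-77 + 2 \cdot 2 \frac{1}{13 + 2}\right) = - 8 \left(-77 + 2 \cdot 2 \cdot \frac{1}{15}\right) = - 8 \left(-77 + \frac{4}{15}\right) = \left(-8\right) \left(- \frac{1151}{15}\right) = \frac{9208}{15}$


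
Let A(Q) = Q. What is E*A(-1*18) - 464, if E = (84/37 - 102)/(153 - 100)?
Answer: -843484/1961 ≈ -430.13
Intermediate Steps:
E = -3690/1961 (E = (84*(1/37) - 102)/53 = (84/37 - 102)*(1/53) = -3690/37*1/53 = -3690/1961 ≈ -1.8817)
E*A(-1*18) - 464 = -(-3690)*18/1961 - 464 = -3690/1961*(-18) - 464 = 66420/1961 - 464 = -843484/1961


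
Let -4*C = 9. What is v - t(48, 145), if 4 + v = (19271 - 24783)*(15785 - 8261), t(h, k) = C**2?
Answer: -663556753/16 ≈ -4.1472e+7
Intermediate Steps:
C = -9/4 (C = -1/4*9 = -9/4 ≈ -2.2500)
t(h, k) = 81/16 (t(h, k) = (-9/4)**2 = 81/16)
v = -41472292 (v = -4 + (19271 - 24783)*(15785 - 8261) = -4 - 5512*7524 = -4 - 41472288 = -41472292)
v - t(48, 145) = -41472292 - 1*81/16 = -41472292 - 81/16 = -663556753/16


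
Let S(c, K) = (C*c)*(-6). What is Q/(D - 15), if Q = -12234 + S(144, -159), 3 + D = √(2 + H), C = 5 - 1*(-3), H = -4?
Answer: 172314/163 + 9573*I*√2/163 ≈ 1057.1 + 83.057*I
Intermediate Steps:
C = 8 (C = 5 + 3 = 8)
S(c, K) = -48*c (S(c, K) = (8*c)*(-6) = -48*c)
D = -3 + I*√2 (D = -3 + √(2 - 4) = -3 + √(-2) = -3 + I*√2 ≈ -3.0 + 1.4142*I)
Q = -19146 (Q = -12234 - 48*144 = -12234 - 6912 = -19146)
Q/(D - 15) = -19146/((-3 + I*√2) - 15) = -19146/(-18 + I*√2)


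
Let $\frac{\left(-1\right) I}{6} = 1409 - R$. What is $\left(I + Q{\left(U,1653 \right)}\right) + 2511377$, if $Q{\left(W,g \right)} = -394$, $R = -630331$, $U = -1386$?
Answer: $-1279457$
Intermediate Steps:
$I = -3790440$ ($I = - 6 \left(1409 - -630331\right) = - 6 \left(1409 + 630331\right) = \left(-6\right) 631740 = -3790440$)
$\left(I + Q{\left(U,1653 \right)}\right) + 2511377 = \left(-3790440 - 394\right) + 2511377 = -3790834 + 2511377 = -1279457$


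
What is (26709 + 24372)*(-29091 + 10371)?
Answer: -956236320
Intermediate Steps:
(26709 + 24372)*(-29091 + 10371) = 51081*(-18720) = -956236320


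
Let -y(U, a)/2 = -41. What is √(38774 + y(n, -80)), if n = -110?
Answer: 2*√9714 ≈ 197.12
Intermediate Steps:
y(U, a) = 82 (y(U, a) = -2*(-41) = 82)
√(38774 + y(n, -80)) = √(38774 + 82) = √38856 = 2*√9714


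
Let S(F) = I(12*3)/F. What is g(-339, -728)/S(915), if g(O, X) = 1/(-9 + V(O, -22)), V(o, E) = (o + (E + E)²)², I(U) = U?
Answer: 61/6120960 ≈ 9.9658e-6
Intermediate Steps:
V(o, E) = (o + 4*E²)² (V(o, E) = (o + (2*E)²)² = (o + 4*E²)²)
g(O, X) = 1/(-9 + (1936 + O)²) (g(O, X) = 1/(-9 + (O + 4*(-22)²)²) = 1/(-9 + (O + 4*484)²) = 1/(-9 + (O + 1936)²) = 1/(-9 + (1936 + O)²))
S(F) = 36/F (S(F) = (12*3)/F = 36/F)
g(-339, -728)/S(915) = 1/((-9 + (1936 - 339)²)*((36/915))) = 1/((-9 + 1597²)*((36*(1/915)))) = 1/((-9 + 2550409)*(12/305)) = (305/12)/2550400 = (1/2550400)*(305/12) = 61/6120960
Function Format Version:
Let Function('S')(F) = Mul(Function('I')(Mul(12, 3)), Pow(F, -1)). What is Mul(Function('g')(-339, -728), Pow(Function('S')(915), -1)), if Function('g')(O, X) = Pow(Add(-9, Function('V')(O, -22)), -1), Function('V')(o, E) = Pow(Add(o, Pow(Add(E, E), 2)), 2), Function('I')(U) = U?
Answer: Rational(61, 6120960) ≈ 9.9658e-6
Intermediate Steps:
Function('V')(o, E) = Pow(Add(o, Mul(4, Pow(E, 2))), 2) (Function('V')(o, E) = Pow(Add(o, Pow(Mul(2, E), 2)), 2) = Pow(Add(o, Mul(4, Pow(E, 2))), 2))
Function('g')(O, X) = Pow(Add(-9, Pow(Add(1936, O), 2)), -1) (Function('g')(O, X) = Pow(Add(-9, Pow(Add(O, Mul(4, Pow(-22, 2))), 2)), -1) = Pow(Add(-9, Pow(Add(O, Mul(4, 484)), 2)), -1) = Pow(Add(-9, Pow(Add(O, 1936), 2)), -1) = Pow(Add(-9, Pow(Add(1936, O), 2)), -1))
Function('S')(F) = Mul(36, Pow(F, -1)) (Function('S')(F) = Mul(Mul(12, 3), Pow(F, -1)) = Mul(36, Pow(F, -1)))
Mul(Function('g')(-339, -728), Pow(Function('S')(915), -1)) = Mul(Pow(Add(-9, Pow(Add(1936, -339), 2)), -1), Pow(Mul(36, Pow(915, -1)), -1)) = Mul(Pow(Add(-9, Pow(1597, 2)), -1), Pow(Mul(36, Rational(1, 915)), -1)) = Mul(Pow(Add(-9, 2550409), -1), Pow(Rational(12, 305), -1)) = Mul(Pow(2550400, -1), Rational(305, 12)) = Mul(Rational(1, 2550400), Rational(305, 12)) = Rational(61, 6120960)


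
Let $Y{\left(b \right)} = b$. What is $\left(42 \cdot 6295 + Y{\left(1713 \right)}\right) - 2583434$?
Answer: $-2317331$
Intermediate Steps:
$\left(42 \cdot 6295 + Y{\left(1713 \right)}\right) - 2583434 = \left(42 \cdot 6295 + 1713\right) - 2583434 = \left(264390 + 1713\right) - 2583434 = 266103 - 2583434 = -2317331$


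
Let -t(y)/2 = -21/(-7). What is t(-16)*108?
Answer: -648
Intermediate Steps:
t(y) = -6 (t(y) = -(-42)/(-7) = -(-42)*(-1)/7 = -2*3 = -6)
t(-16)*108 = -6*108 = -648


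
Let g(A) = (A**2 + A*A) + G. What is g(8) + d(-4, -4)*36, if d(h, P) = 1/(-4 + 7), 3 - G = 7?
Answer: 136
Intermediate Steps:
G = -4 (G = 3 - 1*7 = 3 - 7 = -4)
g(A) = -4 + 2*A**2 (g(A) = (A**2 + A*A) - 4 = (A**2 + A**2) - 4 = 2*A**2 - 4 = -4 + 2*A**2)
d(h, P) = 1/3
g(8) + d(-4, -4)*36 = (-4 + 2*8**2) + (1/3)*36 = (-4 + 2*64) + 12 = (-4 + 128) + 12 = 124 + 12 = 136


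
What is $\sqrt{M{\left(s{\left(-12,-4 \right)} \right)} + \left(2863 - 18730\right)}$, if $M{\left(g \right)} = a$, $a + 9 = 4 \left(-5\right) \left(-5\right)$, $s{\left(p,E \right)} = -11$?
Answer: $4 i \sqrt{986} \approx 125.6 i$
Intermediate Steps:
$a = 91$ ($a = -9 + 4 \left(-5\right) \left(-5\right) = -9 - -100 = -9 + 100 = 91$)
$M{\left(g \right)} = 91$
$\sqrt{M{\left(s{\left(-12,-4 \right)} \right)} + \left(2863 - 18730\right)} = \sqrt{91 + \left(2863 - 18730\right)} = \sqrt{91 - 15867} = \sqrt{-15776} = 4 i \sqrt{986}$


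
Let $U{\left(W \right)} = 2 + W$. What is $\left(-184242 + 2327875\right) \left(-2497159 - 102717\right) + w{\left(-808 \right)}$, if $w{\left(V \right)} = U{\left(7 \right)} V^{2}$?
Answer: $-5573174113732$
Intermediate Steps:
$w{\left(V \right)} = 9 V^{2}$ ($w{\left(V \right)} = \left(2 + 7\right) V^{2} = 9 V^{2}$)
$\left(-184242 + 2327875\right) \left(-2497159 - 102717\right) + w{\left(-808 \right)} = \left(-184242 + 2327875\right) \left(-2497159 - 102717\right) + 9 \left(-808\right)^{2} = 2143633 \left(-2599876\right) + 9 \cdot 652864 = -5573179989508 + 5875776 = -5573174113732$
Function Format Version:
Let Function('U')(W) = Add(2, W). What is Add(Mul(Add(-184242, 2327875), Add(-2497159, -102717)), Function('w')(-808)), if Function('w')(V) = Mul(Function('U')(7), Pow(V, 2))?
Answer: -5573174113732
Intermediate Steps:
Function('w')(V) = Mul(9, Pow(V, 2)) (Function('w')(V) = Mul(Add(2, 7), Pow(V, 2)) = Mul(9, Pow(V, 2)))
Add(Mul(Add(-184242, 2327875), Add(-2497159, -102717)), Function('w')(-808)) = Add(Mul(Add(-184242, 2327875), Add(-2497159, -102717)), Mul(9, Pow(-808, 2))) = Add(Mul(2143633, -2599876), Mul(9, 652864)) = Add(-5573179989508, 5875776) = -5573174113732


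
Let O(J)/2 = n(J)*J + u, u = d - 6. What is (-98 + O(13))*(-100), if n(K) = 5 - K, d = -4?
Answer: 32600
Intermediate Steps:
u = -10 (u = -4 - 6 = -10)
O(J) = -20 + 2*J*(5 - J) (O(J) = 2*((5 - J)*J - 10) = 2*(J*(5 - J) - 10) = 2*(-10 + J*(5 - J)) = -20 + 2*J*(5 - J))
(-98 + O(13))*(-100) = (-98 + (-20 - 2*13*(-5 + 13)))*(-100) = (-98 + (-20 - 2*13*8))*(-100) = (-98 + (-20 - 208))*(-100) = (-98 - 228)*(-100) = -326*(-100) = 32600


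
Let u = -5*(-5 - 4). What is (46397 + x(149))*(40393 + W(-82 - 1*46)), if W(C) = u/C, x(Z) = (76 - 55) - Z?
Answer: 239222713671/128 ≈ 1.8689e+9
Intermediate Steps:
u = 45 (u = -5*(-9) = 45)
x(Z) = 21 - Z
W(C) = 45/C
(46397 + x(149))*(40393 + W(-82 - 1*46)) = (46397 + (21 - 1*149))*(40393 + 45/(-82 - 1*46)) = (46397 + (21 - 149))*(40393 + 45/(-82 - 46)) = (46397 - 128)*(40393 + 45/(-128)) = 46269*(40393 + 45*(-1/128)) = 46269*(40393 - 45/128) = 46269*(5170259/128) = 239222713671/128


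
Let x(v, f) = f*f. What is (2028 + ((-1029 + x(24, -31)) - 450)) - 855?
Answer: 655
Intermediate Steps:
x(v, f) = f²
(2028 + ((-1029 + x(24, -31)) - 450)) - 855 = (2028 + ((-1029 + (-31)²) - 450)) - 855 = (2028 + ((-1029 + 961) - 450)) - 855 = (2028 + (-68 - 450)) - 855 = (2028 - 518) - 855 = 1510 - 855 = 655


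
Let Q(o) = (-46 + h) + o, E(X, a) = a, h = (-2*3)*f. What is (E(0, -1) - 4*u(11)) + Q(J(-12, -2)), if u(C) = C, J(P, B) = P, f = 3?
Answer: -121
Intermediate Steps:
h = -18 (h = -2*3*3 = -6*3 = -18)
Q(o) = -64 + o (Q(o) = (-46 - 18) + o = -64 + o)
(E(0, -1) - 4*u(11)) + Q(J(-12, -2)) = (-1 - 4*11) + (-64 - 12) = (-1 - 44) - 76 = -45 - 76 = -121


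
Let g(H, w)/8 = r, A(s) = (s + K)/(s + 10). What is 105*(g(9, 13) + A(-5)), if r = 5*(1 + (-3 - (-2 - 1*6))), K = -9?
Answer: 24906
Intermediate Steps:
A(s) = (-9 + s)/(10 + s) (A(s) = (s - 9)/(s + 10) = (-9 + s)/(10 + s))
r = 30 (r = 5*(1 + (-3 - (-2 - 6))) = 5*(1 + (-3 - 1*(-8))) = 5*(1 + (-3 + 8)) = 5*(1 + 5) = 5*6 = 30)
g(H, w) = 240 (g(H, w) = 8*30 = 240)
105*(g(9, 13) + A(-5)) = 105*(240 + (-9 - 5)/(10 - 5)) = 105*(240 - 14/5) = 105*(1186/5) = 24906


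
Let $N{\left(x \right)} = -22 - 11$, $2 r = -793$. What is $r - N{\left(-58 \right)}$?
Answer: $- \frac{727}{2} \approx -363.5$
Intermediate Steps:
$r = - \frac{793}{2}$ ($r = \frac{1}{2} \left(-793\right) = - \frac{793}{2} \approx -396.5$)
$N{\left(x \right)} = -33$
$r - N{\left(-58 \right)} = - \frac{793}{2} - -33 = - \frac{793}{2} + 33 = - \frac{727}{2}$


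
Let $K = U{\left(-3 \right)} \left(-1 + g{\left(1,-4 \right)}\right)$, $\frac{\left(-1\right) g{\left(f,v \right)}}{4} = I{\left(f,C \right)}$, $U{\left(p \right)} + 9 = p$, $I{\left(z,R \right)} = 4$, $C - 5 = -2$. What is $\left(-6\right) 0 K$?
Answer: $0$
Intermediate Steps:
$C = 3$ ($C = 5 - 2 = 3$)
$U{\left(p \right)} = -9 + p$
$g{\left(f,v \right)} = -16$ ($g{\left(f,v \right)} = \left(-4\right) 4 = -16$)
$K = 204$ ($K = \left(-9 - 3\right) \left(-1 - 16\right) = \left(-12\right) \left(-17\right) = 204$)
$\left(-6\right) 0 K = \left(-6\right) 0 \cdot 204 = 0 \cdot 204 = 0$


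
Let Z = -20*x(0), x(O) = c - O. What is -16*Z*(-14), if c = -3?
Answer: 13440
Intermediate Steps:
x(O) = -3 - O
Z = 60 (Z = -20*(-3 - 1*0) = -20*(-3 + 0) = -20*(-3) = 60)
-16*Z*(-14) = -16*60*(-14) = -960*(-14) = 13440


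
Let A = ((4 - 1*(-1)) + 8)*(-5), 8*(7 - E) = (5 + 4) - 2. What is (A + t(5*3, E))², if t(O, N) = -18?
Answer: 6889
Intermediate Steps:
E = 49/8 (E = 7 - ((5 + 4) - 2)/8 = 7 - (9 - 2)/8 = 7 - ⅛*7 = 7 - 7/8 = 49/8 ≈ 6.1250)
A = -65 (A = ((4 + 1) + 8)*(-5) = (5 + 8)*(-5) = 13*(-5) = -65)
(A + t(5*3, E))² = (-65 - 18)² = (-83)² = 6889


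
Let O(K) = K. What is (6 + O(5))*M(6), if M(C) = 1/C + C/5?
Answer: 451/30 ≈ 15.033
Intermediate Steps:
M(C) = 1/C + C/5 (M(C) = 1/C + C*(⅕) = 1/C + C/5)
(6 + O(5))*M(6) = (6 + 5)*(1/6 + (⅕)*6) = 11*(⅙ + 6/5) = 11*(41/30) = 451/30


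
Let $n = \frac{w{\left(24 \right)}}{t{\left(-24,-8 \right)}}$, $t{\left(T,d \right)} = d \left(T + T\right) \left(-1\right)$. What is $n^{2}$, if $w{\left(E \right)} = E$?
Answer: $\frac{1}{256} \approx 0.0039063$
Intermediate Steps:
$t{\left(T,d \right)} = - 2 T d$ ($t{\left(T,d \right)} = d 2 T \left(-1\right) = 2 T d \left(-1\right) = - 2 T d$)
$n = - \frac{1}{16}$ ($n = \frac{24}{\left(-2\right) \left(-24\right) \left(-8\right)} = \frac{24}{-384} = 24 \left(- \frac{1}{384}\right) = - \frac{1}{16} \approx -0.0625$)
$n^{2} = \left(- \frac{1}{16}\right)^{2} = \frac{1}{256}$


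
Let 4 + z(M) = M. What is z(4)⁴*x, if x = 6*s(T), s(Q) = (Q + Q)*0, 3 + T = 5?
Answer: 0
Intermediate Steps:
T = 2 (T = -3 + 5 = 2)
s(Q) = 0 (s(Q) = (2*Q)*0 = 0)
z(M) = -4 + M
x = 0 (x = 6*0 = 0)
z(4)⁴*x = (-4 + 4)⁴*0 = 0⁴*0 = 0*0 = 0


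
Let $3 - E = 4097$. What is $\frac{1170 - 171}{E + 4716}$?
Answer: $\frac{999}{622} \approx 1.6061$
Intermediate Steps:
$E = -4094$ ($E = 3 - 4097 = -4094$)
$\frac{1170 - 171}{E + 4716} = \frac{1170 - 171}{-4094 + 4716} = \frac{999}{622}$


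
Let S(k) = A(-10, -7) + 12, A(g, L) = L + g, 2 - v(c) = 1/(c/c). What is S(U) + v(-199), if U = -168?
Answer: -4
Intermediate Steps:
v(c) = 1 (v(c) = 2 - 1/(c/c) = 2 - 1/1 = 2 - 1*1 = 2 - 1 = 1)
S(k) = -5 (S(k) = (-7 - 10) + 12 = -17 + 12 = -5)
S(U) + v(-199) = -5 + 1 = -4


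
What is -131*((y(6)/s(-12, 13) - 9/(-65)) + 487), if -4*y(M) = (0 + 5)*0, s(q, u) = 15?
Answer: -4147984/65 ≈ -63815.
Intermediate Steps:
y(M) = 0 (y(M) = -(0 + 5)*0/4 = -5*0/4 = -¼*0 = 0)
-131*((y(6)/s(-12, 13) - 9/(-65)) + 487) = -131*((0/15 - 9/(-65)) + 487) = -131*((0*(1/15) - 9*(-1/65)) + 487) = -131*((0 + 9/65) + 487) = -131*(9/65 + 487) = -131*31664/65 = -4147984/65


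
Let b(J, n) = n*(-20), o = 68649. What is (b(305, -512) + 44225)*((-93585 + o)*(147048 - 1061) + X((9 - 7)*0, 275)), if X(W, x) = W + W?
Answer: -198270673229880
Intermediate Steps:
X(W, x) = 2*W
b(J, n) = -20*n
(b(305, -512) + 44225)*((-93585 + o)*(147048 - 1061) + X((9 - 7)*0, 275)) = (-20*(-512) + 44225)*((-93585 + 68649)*(147048 - 1061) + 2*((9 - 7)*0)) = (10240 + 44225)*(-24936*145987 + 2*(2*0)) = 54465*(-3640331832 + 2*0) = 54465*(-3640331832 + 0) = 54465*(-3640331832) = -198270673229880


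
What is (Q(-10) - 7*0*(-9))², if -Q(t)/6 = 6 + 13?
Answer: 12996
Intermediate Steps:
Q(t) = -114 (Q(t) = -6*(6 + 13) = -6*19 = -114)
(Q(-10) - 7*0*(-9))² = (-114 - 7*0*(-9))² = (-114 + 0*(-9))² = (-114 + 0)² = (-114)² = 12996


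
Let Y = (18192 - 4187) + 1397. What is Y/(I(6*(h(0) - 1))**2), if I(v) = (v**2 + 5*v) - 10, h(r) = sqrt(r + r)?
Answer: 7701/8 ≈ 962.63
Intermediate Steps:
h(r) = sqrt(2)*sqrt(r) (h(r) = sqrt(2*r) = sqrt(2)*sqrt(r))
Y = 15402 (Y = 14005 + 1397 = 15402)
I(v) = -10 + v**2 + 5*v
Y/(I(6*(h(0) - 1))**2) = 15402/((-10 + (6*(sqrt(2)*sqrt(0) - 1))**2 + 5*(6*(sqrt(2)*sqrt(0) - 1)))**2) = 15402/((-10 + (6*(sqrt(2)*0 - 1))**2 + 5*(6*(sqrt(2)*0 - 1)))**2) = 15402/((-10 + (6*(0 - 1))**2 + 5*(6*(0 - 1)))**2) = 15402/((-10 + (6*(-1))**2 + 5*(6*(-1)))**2) = 15402/((-10 + (-6)**2 + 5*(-6))**2) = 15402/((-10 + 36 - 30)**2) = 15402/((-4)**2) = 15402/16 = 15402*(1/16) = 7701/8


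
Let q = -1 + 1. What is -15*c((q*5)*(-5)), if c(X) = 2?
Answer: -30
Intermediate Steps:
q = 0
-15*c((q*5)*(-5)) = -15*2 = -30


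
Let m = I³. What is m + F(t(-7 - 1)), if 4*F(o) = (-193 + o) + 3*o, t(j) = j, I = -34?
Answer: -157441/4 ≈ -39360.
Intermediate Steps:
m = -39304 (m = (-34)³ = -39304)
F(o) = -193/4 + o (F(o) = ((-193 + o) + 3*o)/4 = (-193 + 4*o)/4 = -193/4 + o)
m + F(t(-7 - 1)) = -39304 + (-193/4 + (-7 - 1)) = -39304 + (-193/4 - 8) = -39304 - 225/4 = -157441/4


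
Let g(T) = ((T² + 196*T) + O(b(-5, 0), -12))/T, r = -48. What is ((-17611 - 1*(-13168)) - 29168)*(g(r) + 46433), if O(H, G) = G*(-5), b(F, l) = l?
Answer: -6262367909/4 ≈ -1.5656e+9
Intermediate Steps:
O(H, G) = -5*G
g(T) = (60 + T² + 196*T)/T (g(T) = ((T² + 196*T) - 5*(-12))/T = ((T² + 196*T) + 60)/T = (60 + T² + 196*T)/T)
((-17611 - 1*(-13168)) - 29168)*(g(r) + 46433) = ((-17611 - 1*(-13168)) - 29168)*((196 - 48 + 60/(-48)) + 46433) = ((-17611 + 13168) - 29168)*((196 - 48 + 60*(-1/48)) + 46433) = (-4443 - 29168)*((196 - 48 - 5/4) + 46433) = -33611*(587/4 + 46433) = -33611*186319/4 = -6262367909/4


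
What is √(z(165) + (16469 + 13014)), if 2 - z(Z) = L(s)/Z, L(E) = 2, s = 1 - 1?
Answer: √802728795/165 ≈ 171.71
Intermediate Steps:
s = 0
z(Z) = 2 - 2/Z
√(z(165) + (16469 + 13014)) = √((2 - 2/165) + (16469 + 13014)) = √((2 - 2*1/165) + 29483) = √((2 - 2/165) + 29483) = √(328/165 + 29483) = √(4865023/165) = √802728795/165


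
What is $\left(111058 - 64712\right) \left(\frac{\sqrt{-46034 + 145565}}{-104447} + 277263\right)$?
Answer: $12850030998 - \frac{139038 \sqrt{11059}}{104447} \approx 1.285 \cdot 10^{10}$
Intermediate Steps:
$\left(111058 - 64712\right) \left(\frac{\sqrt{-46034 + 145565}}{-104447} + 277263\right) = 46346 \left(\sqrt{99531} \left(- \frac{1}{104447}\right) + 277263\right) = 46346 \left(3 \sqrt{11059} \left(- \frac{1}{104447}\right) + 277263\right) = 46346 \left(- \frac{3 \sqrt{11059}}{104447} + 277263\right) = 46346 \left(277263 - \frac{3 \sqrt{11059}}{104447}\right) = 12850030998 - \frac{139038 \sqrt{11059}}{104447}$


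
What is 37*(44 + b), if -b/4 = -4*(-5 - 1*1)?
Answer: -1924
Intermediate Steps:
b = -96 (b = -(-16)*(-5 - 1*1) = -(-16)*(-5 - 1) = -(-16)*(-6) = -4*24 = -96)
37*(44 + b) = 37*(44 - 96) = 37*(-52) = -1924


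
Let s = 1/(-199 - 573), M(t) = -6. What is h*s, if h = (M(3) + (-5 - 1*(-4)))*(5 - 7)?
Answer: -7/386 ≈ -0.018135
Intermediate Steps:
s = -1/772 (s = 1/(-772) = -1/772 ≈ -0.0012953)
h = 14 (h = (-6 + (-5 - 1*(-4)))*(5 - 7) = (-6 + (-5 + 4))*(-2) = (-6 - 1)*(-2) = -7*(-2) = 14)
h*s = 14*(-1/772) = -7/386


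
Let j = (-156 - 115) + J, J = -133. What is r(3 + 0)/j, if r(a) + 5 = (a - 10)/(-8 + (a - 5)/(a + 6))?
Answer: 307/29896 ≈ 0.010269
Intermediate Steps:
r(a) = -5 + (-10 + a)/(-8 + (-5 + a)/(6 + a)) (r(a) = -5 + (a - 10)/(-8 + (a - 5)/(a + 6)) = -5 + (-10 + a)/(-8 + (-5 + a)/(6 + a)))
j = -404 (j = (-156 - 115) - 133 = -271 - 133 = -404)
r(3 + 0)/j = ((-205 - (3 + 0)² - 31*(3 + 0))/(53 + 7*(3 + 0)))/(-404) = ((-205 - 1*3² - 31*3)/(53 + 7*3))*(-1/404) = ((-205 - 1*9 - 93)/(53 + 21))*(-1/404) = ((-205 - 9 - 93)/74)*(-1/404) = ((1/74)*(-307))*(-1/404) = -307/74*(-1/404) = 307/29896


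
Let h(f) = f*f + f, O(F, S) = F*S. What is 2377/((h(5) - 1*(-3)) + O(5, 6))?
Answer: 2377/63 ≈ 37.730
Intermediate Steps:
h(f) = f + f² (h(f) = f² + f = f + f²)
2377/((h(5) - 1*(-3)) + O(5, 6)) = 2377/((5*(1 + 5) - 1*(-3)) + 5*6) = 2377/((5*6 + 3) + 30) = 2377/((30 + 3) + 30) = 2377/(33 + 30) = 2377/63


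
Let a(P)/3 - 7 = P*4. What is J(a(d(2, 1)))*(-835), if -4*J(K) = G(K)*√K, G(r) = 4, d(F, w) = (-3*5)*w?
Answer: 835*I*√159 ≈ 10529.0*I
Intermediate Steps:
d(F, w) = -15*w
a(P) = 21 + 12*P (a(P) = 21 + 3*(P*4) = 21 + 3*(4*P) = 21 + 12*P)
J(K) = -√K
J(a(d(2, 1)))*(-835) = -√(21 + 12*(-15*1))*(-835) = -√(21 + 12*(-15))*(-835) = -√(21 - 180)*(-835) = -√(-159)*(-835) = -I*√159*(-835) = 835*I*√159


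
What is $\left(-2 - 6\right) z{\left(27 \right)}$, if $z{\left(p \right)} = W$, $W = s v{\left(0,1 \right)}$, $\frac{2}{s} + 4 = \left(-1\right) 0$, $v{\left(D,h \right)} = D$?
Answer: $0$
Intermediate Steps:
$s = - \frac{1}{2}$ ($s = \frac{2}{-4 - 0} = \frac{2}{-4 + 0} = \frac{2}{-4} = 2 \left(- \frac{1}{4}\right) = - \frac{1}{2} \approx -0.5$)
$W = 0$ ($W = \left(- \frac{1}{2}\right) 0 = 0$)
$z{\left(p \right)} = 0$
$\left(-2 - 6\right) z{\left(27 \right)} = \left(-2 - 6\right) 0 = \left(-8\right) 0 = 0$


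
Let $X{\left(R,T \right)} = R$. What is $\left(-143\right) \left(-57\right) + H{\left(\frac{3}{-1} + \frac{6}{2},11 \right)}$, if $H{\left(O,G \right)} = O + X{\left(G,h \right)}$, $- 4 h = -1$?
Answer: $8162$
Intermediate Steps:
$h = \frac{1}{4}$ ($h = \left(- \frac{1}{4}\right) \left(-1\right) = \frac{1}{4} \approx 0.25$)
$H{\left(O,G \right)} = G + O$ ($H{\left(O,G \right)} = O + G = G + O$)
$\left(-143\right) \left(-57\right) + H{\left(\frac{3}{-1} + \frac{6}{2},11 \right)} = \left(-143\right) \left(-57\right) + \left(11 + \left(\frac{3}{-1} + \frac{6}{2}\right)\right) = 8151 + \left(11 + \left(3 \left(-1\right) + 6 \cdot \frac{1}{2}\right)\right) = 8151 + \left(11 + \left(-3 + 3\right)\right) = 8151 + \left(11 + 0\right) = 8151 + 11 = 8162$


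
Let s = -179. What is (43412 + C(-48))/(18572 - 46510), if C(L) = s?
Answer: -43233/27938 ≈ -1.5475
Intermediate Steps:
C(L) = -179
(43412 + C(-48))/(18572 - 46510) = (43412 - 179)/(18572 - 46510) = 43233/(-27938) = 43233*(-1/27938) = -43233/27938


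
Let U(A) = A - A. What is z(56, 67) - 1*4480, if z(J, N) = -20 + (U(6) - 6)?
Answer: -4506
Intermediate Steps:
U(A) = 0
z(J, N) = -26 (z(J, N) = -20 + (0 - 6) = -20 - 6 = -26)
z(56, 67) - 1*4480 = -26 - 1*4480 = -26 - 4480 = -4506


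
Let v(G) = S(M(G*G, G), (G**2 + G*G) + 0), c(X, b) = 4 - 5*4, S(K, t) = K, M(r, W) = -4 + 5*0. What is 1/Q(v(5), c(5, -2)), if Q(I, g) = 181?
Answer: 1/181 ≈ 0.0055249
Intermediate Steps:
M(r, W) = -4 (M(r, W) = -4 + 0 = -4)
c(X, b) = -16 (c(X, b) = 4 - 20 = -16)
v(G) = -4
1/Q(v(5), c(5, -2)) = 1/181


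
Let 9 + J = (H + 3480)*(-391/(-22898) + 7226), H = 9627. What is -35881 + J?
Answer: 2167879961053/22898 ≈ 9.4675e+7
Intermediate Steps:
J = 2168701564191/22898 (J = -9 + (9627 + 3480)*(-391/(-22898) + 7226) = -9 + 13107*(-391*(-1/22898) + 7226) = -9 + 13107*(391/22898 + 7226) = -9 + 13107*(165461339/22898) = -9 + 2168701770273/22898 = 2168701564191/22898 ≈ 9.4711e+7)
-35881 + J = -35881 + 2168701564191/22898 = 2167879961053/22898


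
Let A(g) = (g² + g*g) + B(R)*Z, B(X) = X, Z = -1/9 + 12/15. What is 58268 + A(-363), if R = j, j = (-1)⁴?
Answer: 14481301/45 ≈ 3.2181e+5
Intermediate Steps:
j = 1
R = 1
Z = 31/45 (Z = -1*⅑ + 12*(1/15) = -⅑ + ⅘ = 31/45 ≈ 0.68889)
A(g) = 31/45 + 2*g² (A(g) = (g² + g*g) + 1*(31/45) = (g² + g²) + 31/45 = 2*g² + 31/45 = 31/45 + 2*g²)
58268 + A(-363) = 58268 + (31/45 + 2*(-363)²) = 58268 + (31/45 + 2*131769) = 58268 + (31/45 + 263538) = 58268 + 11859241/45 = 14481301/45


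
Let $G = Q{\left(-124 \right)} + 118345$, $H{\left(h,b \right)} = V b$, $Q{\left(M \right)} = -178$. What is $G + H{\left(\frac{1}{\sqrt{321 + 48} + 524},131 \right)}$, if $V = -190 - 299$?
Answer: $54108$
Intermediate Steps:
$V = -489$
$H{\left(h,b \right)} = - 489 b$
$G = 118167$ ($G = -178 + 118345 = 118167$)
$G + H{\left(\frac{1}{\sqrt{321 + 48} + 524},131 \right)} = 118167 - 64059 = 54108$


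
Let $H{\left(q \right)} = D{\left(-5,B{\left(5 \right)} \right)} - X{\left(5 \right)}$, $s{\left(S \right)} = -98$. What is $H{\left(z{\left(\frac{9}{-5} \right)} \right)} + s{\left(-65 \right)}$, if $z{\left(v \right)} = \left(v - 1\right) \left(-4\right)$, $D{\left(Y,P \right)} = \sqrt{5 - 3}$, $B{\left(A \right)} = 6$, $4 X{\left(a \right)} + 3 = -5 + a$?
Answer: $- \frac{389}{4} + \sqrt{2} \approx -95.836$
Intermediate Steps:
$X{\left(a \right)} = -2 + \frac{a}{4}$ ($X{\left(a \right)} = - \frac{3}{4} + \frac{-5 + a}{4} = - \frac{3}{4} + \left(- \frac{5}{4} + \frac{a}{4}\right) = -2 + \frac{a}{4}$)
$D{\left(Y,P \right)} = \sqrt{2}$
$z{\left(v \right)} = 4 - 4 v$ ($z{\left(v \right)} = \left(-1 + v\right) \left(-4\right) = 4 - 4 v$)
$H{\left(q \right)} = \frac{3}{4} + \sqrt{2}$ ($H{\left(q \right)} = \sqrt{2} - \left(-2 + \frac{1}{4} \cdot 5\right) = \sqrt{2} - \left(-2 + \frac{5}{4}\right) = \sqrt{2} - - \frac{3}{4} = \sqrt{2} + \frac{3}{4} = \frac{3}{4} + \sqrt{2}$)
$H{\left(z{\left(\frac{9}{-5} \right)} \right)} + s{\left(-65 \right)} = \left(\frac{3}{4} + \sqrt{2}\right) - 98 = - \frac{389}{4} + \sqrt{2}$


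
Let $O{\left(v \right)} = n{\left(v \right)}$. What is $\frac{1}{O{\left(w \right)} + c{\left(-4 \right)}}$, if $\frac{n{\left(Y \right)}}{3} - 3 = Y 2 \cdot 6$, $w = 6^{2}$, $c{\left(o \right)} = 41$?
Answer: $\frac{1}{1346} \approx 0.00074294$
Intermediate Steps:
$w = 36$
$n{\left(Y \right)} = 9 + 36 Y$ ($n{\left(Y \right)} = 9 + 3 Y 2 \cdot 6 = 9 + 3 \cdot 2 Y 6 = 9 + 3 \cdot 12 Y = 9 + 36 Y$)
$O{\left(v \right)} = 9 + 36 v$
$\frac{1}{O{\left(w \right)} + c{\left(-4 \right)}} = \frac{1}{\left(9 + 36 \cdot 36\right) + 41} = \frac{1}{\left(9 + 1296\right) + 41} = \frac{1}{1305 + 41} = \frac{1}{1346}$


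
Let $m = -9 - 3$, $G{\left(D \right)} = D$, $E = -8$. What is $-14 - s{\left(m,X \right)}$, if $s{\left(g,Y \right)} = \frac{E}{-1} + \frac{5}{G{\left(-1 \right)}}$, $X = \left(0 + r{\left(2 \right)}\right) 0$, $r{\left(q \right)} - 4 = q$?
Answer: $-17$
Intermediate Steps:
$r{\left(q \right)} = 4 + q$
$X = 0$ ($X = \left(0 + \left(4 + 2\right)\right) 0 = \left(0 + 6\right) 0 = 6 \cdot 0 = 0$)
$m = -12$ ($m = -9 - 3 = -12$)
$s{\left(g,Y \right)} = 3$ ($s{\left(g,Y \right)} = - \frac{8}{-1} + \frac{5}{-1} = \left(-8\right) \left(-1\right) + 5 \left(-1\right) = 8 - 5 = 3$)
$-14 - s{\left(m,X \right)} = -14 - 3 = -17$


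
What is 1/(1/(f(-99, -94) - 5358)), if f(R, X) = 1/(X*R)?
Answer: -49861547/9306 ≈ -5358.0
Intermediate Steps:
f(R, X) = 1/(R*X)
1/(1/(f(-99, -94) - 5358)) = 1/(1/(1/(-99*(-94)) - 5358)) = 1/(1/(-1/99*(-1/94) - 5358)) = 1/(1/(1/9306 - 5358)) = 1/(1/(-49861547/9306)) = 1/(-9306/49861547) = -49861547/9306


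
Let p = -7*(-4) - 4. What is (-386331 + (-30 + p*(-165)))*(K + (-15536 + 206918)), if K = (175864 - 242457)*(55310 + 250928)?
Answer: 7959861333436392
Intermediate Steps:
K = -20393307134 (K = -66593*306238 = -20393307134)
p = 24 (p = 28 - 4 = 24)
(-386331 + (-30 + p*(-165)))*(K + (-15536 + 206918)) = (-386331 + (-30 + 24*(-165)))*(-20393307134 + (-15536 + 206918)) = (-386331 + (-30 - 3960))*(-20393307134 + 191382) = (-386331 - 3990)*(-20393115752) = -390321*(-20393115752) = 7959861333436392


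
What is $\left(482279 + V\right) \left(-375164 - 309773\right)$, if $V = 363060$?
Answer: $-579003958643$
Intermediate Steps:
$\left(482279 + V\right) \left(-375164 - 309773\right) = \left(482279 + 363060\right) \left(-375164 - 309773\right) = 845339 \left(-375164 - 309773\right) = 845339 \left(-684937\right) = -579003958643$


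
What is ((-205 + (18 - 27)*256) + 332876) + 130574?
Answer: 460941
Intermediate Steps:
((-205 + (18 - 27)*256) + 332876) + 130574 = ((-205 - 9*256) + 332876) + 130574 = ((-205 - 2304) + 332876) + 130574 = (-2509 + 332876) + 130574 = 330367 + 130574 = 460941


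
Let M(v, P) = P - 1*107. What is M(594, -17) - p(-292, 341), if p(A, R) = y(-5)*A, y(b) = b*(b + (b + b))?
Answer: 21776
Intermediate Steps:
M(v, P) = -107 + P (M(v, P) = P - 107 = -107 + P)
y(b) = 3*b² (y(b) = b*(b + 2*b) = b*(3*b) = 3*b²)
p(A, R) = 75*A (p(A, R) = (3*(-5)²)*A = (3*25)*A = 75*A)
M(594, -17) - p(-292, 341) = (-107 - 17) - 75*(-292) = -124 - 1*(-21900) = -124 + 21900 = 21776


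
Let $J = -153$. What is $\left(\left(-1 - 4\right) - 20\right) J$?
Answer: $3825$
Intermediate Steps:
$\left(\left(-1 - 4\right) - 20\right) J = \left(\left(-1 - 4\right) - 20\right) \left(-153\right) = \left(-5 - 20\right) \left(-153\right) = \left(-25\right) \left(-153\right) = 3825$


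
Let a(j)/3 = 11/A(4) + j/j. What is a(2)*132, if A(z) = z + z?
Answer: 1881/2 ≈ 940.50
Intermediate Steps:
A(z) = 2*z
a(j) = 57/8 (a(j) = 3*(11/((2*4)) + j/j) = 3*(11/8 + 1) = 3*(19/8) = 57/8)
a(2)*132 = (57/8)*132 = 1881/2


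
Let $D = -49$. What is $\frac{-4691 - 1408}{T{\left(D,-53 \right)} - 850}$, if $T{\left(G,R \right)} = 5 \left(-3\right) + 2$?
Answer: $\frac{6099}{863} \approx 7.0672$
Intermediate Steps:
$T{\left(G,R \right)} = -13$ ($T{\left(G,R \right)} = -15 + 2 = -13$)
$\frac{-4691 - 1408}{T{\left(D,-53 \right)} - 850} = \frac{-4691 - 1408}{-13 - 850} = - \frac{6099}{-863} = \left(-6099\right) \left(- \frac{1}{863}\right) = \frac{6099}{863}$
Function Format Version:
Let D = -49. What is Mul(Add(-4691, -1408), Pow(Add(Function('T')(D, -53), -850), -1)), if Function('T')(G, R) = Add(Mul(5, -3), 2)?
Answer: Rational(6099, 863) ≈ 7.0672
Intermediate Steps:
Function('T')(G, R) = -13 (Function('T')(G, R) = Add(-15, 2) = -13)
Mul(Add(-4691, -1408), Pow(Add(Function('T')(D, -53), -850), -1)) = Mul(Add(-4691, -1408), Pow(Add(-13, -850), -1)) = Mul(-6099, Pow(-863, -1)) = Mul(-6099, Rational(-1, 863)) = Rational(6099, 863)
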